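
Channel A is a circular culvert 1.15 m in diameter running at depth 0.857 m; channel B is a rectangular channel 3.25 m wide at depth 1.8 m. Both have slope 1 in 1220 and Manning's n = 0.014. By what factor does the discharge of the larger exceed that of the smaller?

Channel A: For a circular section of diameter D = 1.15 m at depth y = 0.857 m, the central angle is θ = 2 arccos(1 − 2y/D) = 4.167 rad. Then A = (D²/8)(θ − sin θ) = 0.8301 m² and P = Dθ/2 = 2.396 m. Hydraulic radius R = A/P = 0.8301/2.396 = 0.3465 m. Q_A = (1/0.014)·0.8301·0.3465^(2/3)·√0.0008197 = 0.8374 m³/s.
Channel B: Flow area A = b·y = 3.25 × 1.8 = 5.85 m². Wetted perimeter P = b + 2y = 3.25 + 2×1.8 = 6.85 m. Hydraulic radius R = A/P = 5.85/6.85 = 0.854 m. Q_B = (1/0.014)·5.85·0.854^(2/3)·√0.0008197 = 10.77 m³/s.
The larger discharge is 10.77 m³/s and the smaller is 0.8374 m³/s; the ratio is 12.9.

12.9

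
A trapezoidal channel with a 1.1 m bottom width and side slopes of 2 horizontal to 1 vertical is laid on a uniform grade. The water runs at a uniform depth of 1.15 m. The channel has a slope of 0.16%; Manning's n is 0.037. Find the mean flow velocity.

With bottom width b = 1.1 m and side slope z = 2: A = (b + zy)y = (1.1 + 2×1.15)×1.15 = 3.91 m²; P = b + 2y√(1+z²) = 1.1 + 2×1.15×2.236 = 6.243 m.
Hydraulic radius R = A/P = 3.91/6.243 = 0.6263 m.
From Manning's equation, V = (1/n) R^(2/3) S^(1/2) = (1/0.037) × 0.6263^(2/3) × 0.0016^(1/2) = 0.791 m/s.

V = 0.791 m/s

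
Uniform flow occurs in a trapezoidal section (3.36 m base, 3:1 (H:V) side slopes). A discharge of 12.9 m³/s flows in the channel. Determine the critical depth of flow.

At critical depth, Q² T / (g A³) = 1, i.e. A³/T = Q²/g = 12.9²/9.81 = 16.96.
At y = 0.951 m: A³/T = 22.75 — high.
At y = 0.725 m: A³/T = 8.381 — low.
At y = 0.879 m: A³/T = 16.97 — ≈ 16.96.

y_c = 0.879 m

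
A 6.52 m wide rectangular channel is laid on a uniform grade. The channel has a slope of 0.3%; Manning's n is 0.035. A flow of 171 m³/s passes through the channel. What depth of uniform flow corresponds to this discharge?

y_n = 9.31 m

Manning's equation rearranged: A R^(2/3) = nQ / (1·√S) = 0.035 × 171 / (√0.003) = 109.3.
At y = 11.3 m: A R^(2/3) = 136.8 — too large.
At y = 9.31 m: A R^(2/3) = 109.2 — close enough.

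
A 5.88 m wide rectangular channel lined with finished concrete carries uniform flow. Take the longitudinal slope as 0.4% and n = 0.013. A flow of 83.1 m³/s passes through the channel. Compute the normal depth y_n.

Manning's equation rearranged: A R^(2/3) = nQ / (1·√S) = 0.013 × 83.1 / (√0.004) = 17.08.
Try y = 2.67 m: A R^(2/3) = 19.64 — too large.
Try y = 2.41 m: A R^(2/3) = 17.09 — ≈ 17.08.

y_n = 2.41 m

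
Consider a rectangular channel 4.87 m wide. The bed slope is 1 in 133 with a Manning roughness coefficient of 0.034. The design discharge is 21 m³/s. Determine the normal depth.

y_n = 1.69 m

Manning's equation rearranged: A R^(2/3) = nQ / (1·√S) = 0.034 × 21 / (√0.007519) = 8.234.
Try y = 1.18 m: A R^(2/3) = 4.931 — too small.
Try y = 2.06 m: A R^(2/3) = 10.79 — too large.
Try y = 1.69 m: A R^(2/3) = 8.217 — matches.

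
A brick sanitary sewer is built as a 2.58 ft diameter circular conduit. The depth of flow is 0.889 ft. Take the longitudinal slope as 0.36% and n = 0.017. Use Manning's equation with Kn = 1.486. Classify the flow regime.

subcritical

For a circular section of diameter D = 2.58 ft at depth y = 0.889 ft, the central angle is θ = 2 arccos(1 − 2y/D) = 2.509 rad. Then A = (D²/8)(θ − sin θ) = 1.596 ft² and P = Dθ/2 = 3.237 ft.
Hydraulic radius R = A/P = 1.596/3.237 = 0.4931 ft.
V = (1.486/n) R^(2/3) √S = (1.486/0.017) × 0.4931^(2/3) × √0.0036 = 3.274 ft/s. Hydraulic depth D_h = A/T = 1.596/2.452 = 0.651 ft.
Froude number Fr = V/√(g·D_h) = 3.274/√(32.2×0.651) = 0.715, which is less than 1, so the flow is subcritical.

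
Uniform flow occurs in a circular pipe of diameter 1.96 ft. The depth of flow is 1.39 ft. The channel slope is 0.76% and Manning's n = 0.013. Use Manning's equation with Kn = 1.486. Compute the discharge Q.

Q = 15.9 ft³/s

For a circular section of diameter D = 1.96 ft at depth y = 1.39 ft, the central angle is θ = 2 arccos(1 − 2y/D) = 4.005 rad. Then A = (D²/8)(θ − sin θ) = 2.288 ft² and P = Dθ/2 = 3.925 ft.
Hydraulic radius R = A/P = 2.288/3.925 = 0.583 ft.
Manning's equation: Q = (1.486/n) A R^(2/3) S^(1/2) = (1.486/0.013) × 2.288 × 0.583^(2/3) × 0.0076^(1/2) = 15.9 ft³/s.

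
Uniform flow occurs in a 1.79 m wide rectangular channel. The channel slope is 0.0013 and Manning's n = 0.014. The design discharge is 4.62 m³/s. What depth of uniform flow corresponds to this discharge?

Manning's equation rearranged: A R^(2/3) = nQ / (1·√S) = 0.014 × 4.62 / (√0.0013) = 1.794.
Trying y = 1.07 m: A R^(2/3) = 1.186 — low.
Trying y = 1.74 m: A R^(2/3) = 2.193 — high.
Trying y = 1.48 m: A R^(2/3) = 1.795 — close enough.

y_n = 1.48 m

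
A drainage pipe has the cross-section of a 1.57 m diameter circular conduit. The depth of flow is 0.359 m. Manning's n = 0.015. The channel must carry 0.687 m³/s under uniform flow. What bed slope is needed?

S = 0.0075

For a circular section of diameter D = 1.57 m at depth y = 0.359 m, the central angle is θ = 2 arccos(1 − 2y/D) = 1.994 rad. Then A = (D²/8)(θ − sin θ) = 0.3336 m² and P = Dθ/2 = 1.566 m.
Hydraulic radius R = A/P = 0.3336/1.566 = 0.2131 m.
From Manning's equation, S = [nQ / (1 A R^(2/3))]² = [0.015 × 0.687 / (1 × 0.3336 × 0.2131^(2/3))]² = 0.0075.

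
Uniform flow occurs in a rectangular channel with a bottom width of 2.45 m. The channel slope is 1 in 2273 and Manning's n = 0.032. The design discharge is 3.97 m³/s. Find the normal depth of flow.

Manning's equation rearranged: A R^(2/3) = nQ / (1·√S) = 0.032 × 3.97 / (√0.0004399) = 6.057.
Try y = 2.21 m: A R^(2/3) = 4.62 — short.
Try y = 3.01 m: A R^(2/3) = 6.724 — over.
Try y = 2.76 m: A R^(2/3) = 6.06 — ≈ 6.057.

y_n = 2.76 m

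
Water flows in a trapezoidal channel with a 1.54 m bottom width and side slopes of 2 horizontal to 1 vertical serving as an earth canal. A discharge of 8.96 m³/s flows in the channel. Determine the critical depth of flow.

At critical depth, Q² T / (g A³) = 1, i.e. A³/T = Q²/g = 8.96²/9.81 = 8.184.
At y = 1.17 m: A³/T = 15.04 — too large.
At y = 0.841 m: A³/T = 4.057 — too small.
At y = 1.01 m: A³/T = 8.331 — close enough.

y_c = 1.01 m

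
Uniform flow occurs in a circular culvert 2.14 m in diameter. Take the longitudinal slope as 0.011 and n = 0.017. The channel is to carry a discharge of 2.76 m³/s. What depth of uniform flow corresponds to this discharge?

Manning's equation rearranged: A R^(2/3) = nQ / (1·√S) = 0.017 × 2.76 / (√0.011) = 0.4474.
Try y = 0.557 m: A R^(2/3) = 0.3516 — short.
Try y = 0.793 m: A R^(2/3) = 0.6936 — over.
Try y = 0.63 m: A R^(2/3) = 0.4475 — ≈ 0.4474.

y_n = 0.63 m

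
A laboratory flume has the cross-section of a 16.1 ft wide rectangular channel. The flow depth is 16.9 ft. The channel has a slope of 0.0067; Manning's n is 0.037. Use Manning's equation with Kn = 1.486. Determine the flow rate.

Q = 2770 ft³/s

Flow area A = b·y = 16.1 × 16.9 = 272.1 ft². Wetted perimeter P = b + 2y = 16.1 + 2×16.9 = 49.9 ft.
Hydraulic radius R = A/P = 272.1/49.9 = 5.453 ft.
Manning's equation: Q = (1.486/n) A R^(2/3) S^(1/2) = (1.486/0.037) × 272.1 × 5.453^(2/3) × 0.0067^(1/2) = 2770 ft³/s.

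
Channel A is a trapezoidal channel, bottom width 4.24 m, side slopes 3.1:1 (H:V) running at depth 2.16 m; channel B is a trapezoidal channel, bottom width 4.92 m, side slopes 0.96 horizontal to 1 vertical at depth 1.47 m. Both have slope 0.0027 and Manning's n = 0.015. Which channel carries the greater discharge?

Channel A: With bottom width b = 4.24 m and side slope z = 3.1: A = (b + zy)y = (4.24 + 3.1×2.16)×2.16 = 23.62 m²; P = b + 2y√(1+z²) = 4.24 + 2×2.16×3.257 = 18.31 m. Hydraulic radius R = A/P = 23.62/18.31 = 1.29 m. Q_A = (1/0.015)·23.62·1.29^(2/3)·√0.0027 = 96.97 m³/s.
Channel B: With bottom width b = 4.92 m and side slope z = 0.96: A = (b + zy)y = (4.92 + 0.96×1.47)×1.47 = 9.307 m²; P = b + 2y√(1+z²) = 4.92 + 2×1.47×1.386 = 8.995 m. Hydraulic radius R = A/P = 9.307/8.995 = 1.035 m. Q_B = (1/0.015)·9.307·1.035^(2/3)·√0.0027 = 32.98 m³/s.
Q_A = 96.97 m³/s vs Q_B = 32.98 m³/s, so channel A carries more.

channel A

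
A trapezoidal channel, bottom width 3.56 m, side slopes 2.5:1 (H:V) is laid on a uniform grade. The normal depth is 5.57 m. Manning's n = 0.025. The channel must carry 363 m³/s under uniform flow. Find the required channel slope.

With bottom width b = 3.56 m and side slope z = 2.5: A = (b + zy)y = (3.56 + 2.5×5.57)×5.57 = 97.39 m²; P = b + 2y√(1+z²) = 3.56 + 2×5.57×2.693 = 33.56 m.
Hydraulic radius R = A/P = 97.39/33.56 = 2.902 m.
From Manning's equation, S = [nQ / (1 A R^(2/3))]² = [0.025 × 363 / (1 × 97.39 × 2.902^(2/3))]² = 0.0021.

S = 0.0021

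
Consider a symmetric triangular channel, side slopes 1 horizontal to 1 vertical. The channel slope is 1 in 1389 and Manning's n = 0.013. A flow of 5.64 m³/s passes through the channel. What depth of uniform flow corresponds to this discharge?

Manning's equation rearranged: A R^(2/3) = nQ / (1·√S) = 0.013 × 5.64 / (√0.0007199) = 2.733.
Trying y = 2.08 m: A R^(2/3) = 3.525 — high.
Trying y = 1.65 m: A R^(2/3) = 1.901 — low.
Trying y = 1.89 m: A R^(2/3) = 2.73 — ≈ 2.733.

y_n = 1.89 m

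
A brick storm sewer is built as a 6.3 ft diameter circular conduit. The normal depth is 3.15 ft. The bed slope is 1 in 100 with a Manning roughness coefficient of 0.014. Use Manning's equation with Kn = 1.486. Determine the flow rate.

For a circular section of diameter D = 6.3 ft at depth y = 3.15 ft, the central angle is θ = 2 arccos(1 − 2y/D) = 3.142 rad. Then A = (D²/8)(θ − sin θ) = 15.59 ft² and P = Dθ/2 = 9.896 ft.
Hydraulic radius R = A/P = 15.59/9.896 = 1.575 ft.
Manning's equation: Q = (1.486/n) A R^(2/3) S^(1/2) = (1.486/0.014) × 15.59 × 1.575^(2/3) × 0.01^(1/2) = 224 ft³/s.

Q = 224 ft³/s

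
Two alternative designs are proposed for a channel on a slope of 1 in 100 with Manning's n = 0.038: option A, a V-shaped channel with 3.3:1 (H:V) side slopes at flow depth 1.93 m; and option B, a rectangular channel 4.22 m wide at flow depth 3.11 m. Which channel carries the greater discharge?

channel B

Channel A: For a triangular section with side slope z = 3.3: A = zy² = 3.3×1.93² = 12.29 m²; P = 2y√(1+z²) = 2×1.93×3.448 = 13.31 m. Hydraulic radius R = A/P = 12.29/13.31 = 0.9235 m. Q_A = (1/0.038)·12.29·0.9235^(2/3)·√0.01 = 30.68 m³/s.
Channel B: Flow area A = b·y = 4.22 × 3.11 = 13.12 m². Wetted perimeter P = b + 2y = 4.22 + 2×3.11 = 10.44 m. Hydraulic radius R = A/P = 13.12/10.44 = 1.257 m. Q_B = (1/0.038)·13.12·1.257^(2/3)·√0.01 = 40.23 m³/s.
Q_A = 30.68 m³/s vs Q_B = 40.23 m³/s, so channel B carries more.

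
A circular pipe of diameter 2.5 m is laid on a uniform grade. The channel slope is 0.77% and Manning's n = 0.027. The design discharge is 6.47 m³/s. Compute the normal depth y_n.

Manning's equation rearranged: A R^(2/3) = nQ / (1·√S) = 0.027 × 6.47 / (√0.0077) = 1.991.
Trying y = 1.13 m: A R^(2/3) = 1.506 — low.
Trying y = 1.56 m: A R^(2/3) = 2.558 — high.
Trying y = 1.33 m: A R^(2/3) = 1.99 — close enough.

y_n = 1.33 m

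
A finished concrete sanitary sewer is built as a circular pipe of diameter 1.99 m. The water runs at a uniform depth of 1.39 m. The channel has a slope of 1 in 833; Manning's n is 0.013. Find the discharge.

For a circular section of diameter D = 1.99 m at depth y = 1.39 m, the central angle is θ = 2 arccos(1 − 2y/D) = 3.958 rad. Then A = (D²/8)(θ − sin θ) = 2.32 m² and P = Dθ/2 = 3.938 m.
Hydraulic radius R = A/P = 2.32/3.938 = 0.5891 m.
Manning's equation: Q = (1/n) A R^(2/3) S^(1/2) = (1/0.013) × 2.32 × 0.5891^(2/3) × 0.0012^(1/2) = 4.35 m³/s.

Q = 4.35 m³/s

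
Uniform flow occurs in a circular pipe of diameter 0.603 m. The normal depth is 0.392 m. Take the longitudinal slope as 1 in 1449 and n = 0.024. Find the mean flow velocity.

For a circular section of diameter D = 0.603 m at depth y = 0.392 m, the central angle is θ = 2 arccos(1 − 2y/D) = 3.751 rad. Then A = (D²/8)(θ − sin θ) = 0.1965 m² and P = Dθ/2 = 1.131 m.
Hydraulic radius R = A/P = 0.1965/1.131 = 0.1738 m.
From Manning's equation, V = (1/n) R^(2/3) S^(1/2) = (1/0.024) × 0.1738^(2/3) × 0.0006901^(1/2) = 0.341 m/s.

V = 0.341 m/s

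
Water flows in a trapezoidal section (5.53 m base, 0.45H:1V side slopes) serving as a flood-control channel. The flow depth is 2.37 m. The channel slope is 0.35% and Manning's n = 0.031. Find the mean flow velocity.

With bottom width b = 5.53 m and side slope z = 0.45: A = (b + zy)y = (5.53 + 0.45×2.37)×2.37 = 15.63 m²; P = b + 2y√(1+z²) = 5.53 + 2×2.37×1.097 = 10.73 m.
Hydraulic radius R = A/P = 15.63/10.73 = 1.457 m.
From Manning's equation, V = (1/n) R^(2/3) S^(1/2) = (1/0.031) × 1.457^(2/3) × 0.0035^(1/2) = 2.45 m/s.

V = 2.45 m/s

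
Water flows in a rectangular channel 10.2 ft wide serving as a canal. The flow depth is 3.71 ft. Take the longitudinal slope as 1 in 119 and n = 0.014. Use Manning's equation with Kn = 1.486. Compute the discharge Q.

Q = 613 ft³/s

Flow area A = b·y = 10.2 × 3.71 = 37.84 ft². Wetted perimeter P = b + 2y = 10.2 + 2×3.71 = 17.62 ft.
Hydraulic radius R = A/P = 37.84/17.62 = 2.148 ft.
Manning's equation: Q = (1.486/n) A R^(2/3) S^(1/2) = (1.486/0.014) × 37.84 × 2.148^(2/3) × 0.008403^(1/2) = 613 ft³/s.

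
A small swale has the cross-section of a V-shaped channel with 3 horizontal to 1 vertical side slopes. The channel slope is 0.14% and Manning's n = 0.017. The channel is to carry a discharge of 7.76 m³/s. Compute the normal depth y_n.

y_n = 1.28 m

Manning's equation rearranged: A R^(2/3) = nQ / (1·√S) = 0.017 × 7.76 / (√0.0014) = 3.526.
At y = 1.51 m: A R^(2/3) = 5.476 — over.
At y = 1.15 m: A R^(2/3) = 2.649 — short.
At y = 1.28 m: A R^(2/3) = 3.524 — matches.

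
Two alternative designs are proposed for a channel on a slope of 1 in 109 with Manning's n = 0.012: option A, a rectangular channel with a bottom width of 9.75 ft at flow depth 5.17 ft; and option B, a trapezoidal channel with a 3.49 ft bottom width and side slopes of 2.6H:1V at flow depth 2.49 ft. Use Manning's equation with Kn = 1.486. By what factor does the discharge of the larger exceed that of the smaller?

2.96

Channel A: Flow area A = b·y = 9.75 × 5.17 = 50.41 ft². Wetted perimeter P = b + 2y = 9.75 + 2×5.17 = 20.09 ft. Hydraulic radius R = A/P = 50.41/20.09 = 2.509 ft. Q_A = (1.486/0.012)·50.41·2.509^(2/3)·√0.009174 = 1104 ft³/s.
Channel B: With bottom width b = 3.49 ft and side slope z = 2.6: A = (b + zy)y = (3.49 + 2.6×2.49)×2.49 = 24.81 ft²; P = b + 2y√(1+z²) = 3.49 + 2×2.49×2.786 = 17.36 ft. Hydraulic radius R = A/P = 24.81/17.36 = 1.429 ft. Q_B = (1.486/0.012)·24.81·1.429^(2/3)·√0.009174 = 373.3 ft³/s.
The larger discharge is 1104 ft³/s and the smaller is 373.3 ft³/s; the ratio is 2.96.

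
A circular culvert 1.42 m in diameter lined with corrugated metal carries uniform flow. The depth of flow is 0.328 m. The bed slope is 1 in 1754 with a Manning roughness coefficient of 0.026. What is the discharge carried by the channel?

Q = 0.0853 m³/s

For a circular section of diameter D = 1.42 m at depth y = 0.328 m, the central angle is θ = 2 arccos(1 − 2y/D) = 2.005 rad. Then A = (D²/8)(θ − sin θ) = 0.2768 m² and P = Dθ/2 = 1.424 m.
Hydraulic radius R = A/P = 0.2768/1.424 = 0.1944 m.
Manning's equation: Q = (1/n) A R^(2/3) S^(1/2) = (1/0.026) × 0.2768 × 0.1944^(2/3) × 0.0005701^(1/2) = 0.0853 m³/s.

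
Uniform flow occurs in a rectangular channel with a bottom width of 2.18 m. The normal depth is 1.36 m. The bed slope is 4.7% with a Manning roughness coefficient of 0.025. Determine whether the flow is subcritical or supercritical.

Flow area A = b·y = 2.18 × 1.36 = 2.965 m². Wetted perimeter P = b + 2y = 2.18 + 2×1.36 = 4.9 m.
Hydraulic radius R = A/P = 2.965/4.9 = 0.6051 m.
V = (1/n) R^(2/3) √S = (1/0.025) × 0.6051^(2/3) × √0.047 = 6.204 m/s. Hydraulic depth D_h = A/T = 2.965/2.18 = 1.36 m.
Froude number Fr = V/√(g·D_h) = 6.204/√(9.81×1.36) = 1.7, which is greater than 1, so the flow is supercritical.

supercritical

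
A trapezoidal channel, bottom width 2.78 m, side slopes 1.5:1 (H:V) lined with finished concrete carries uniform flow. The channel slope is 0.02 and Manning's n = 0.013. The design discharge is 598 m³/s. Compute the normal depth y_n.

Manning's equation rearranged: A R^(2/3) = nQ / (1·√S) = 0.013 × 598 / (√0.02) = 54.97.
At y = 3.3 m: A R^(2/3) = 36.87 — short.
At y = 3.95 m: A R^(2/3) = 54.95 — matches.

y_n = 3.95 m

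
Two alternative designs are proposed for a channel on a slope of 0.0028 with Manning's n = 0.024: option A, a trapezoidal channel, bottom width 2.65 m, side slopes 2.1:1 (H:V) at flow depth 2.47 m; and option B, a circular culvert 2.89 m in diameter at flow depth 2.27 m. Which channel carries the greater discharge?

Channel A: With bottom width b = 2.65 m and side slope z = 2.1: A = (b + zy)y = (2.65 + 2.1×2.47)×2.47 = 19.36 m²; P = b + 2y√(1+z²) = 2.65 + 2×2.47×2.326 = 14.14 m. Hydraulic radius R = A/P = 19.36/14.14 = 1.369 m. Q_A = (1/0.024)·19.36·1.369^(2/3)·√0.0028 = 52.62 m³/s.
Channel B: For a circular section of diameter D = 2.89 m at depth y = 2.27 m, the central angle is θ = 2 arccos(1 − 2y/D) = 4.357 rad. Then A = (D²/8)(θ − sin θ) = 5.527 m² and P = Dθ/2 = 6.296 m. Hydraulic radius R = A/P = 5.527/6.296 = 0.878 m. Q_B = (1/0.024)·5.527·0.878^(2/3)·√0.0028 = 11.17 m³/s.
Q_A = 52.62 m³/s vs Q_B = 11.17 m³/s, so channel A carries more.

channel A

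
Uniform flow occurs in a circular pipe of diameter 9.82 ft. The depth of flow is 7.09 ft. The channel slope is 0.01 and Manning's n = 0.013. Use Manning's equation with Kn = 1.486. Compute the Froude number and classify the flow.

supercritical

For a circular section of diameter D = 9.82 ft at depth y = 7.09 ft, the central angle is θ = 2 arccos(1 − 2y/D) = 4.062 rad. Then A = (D²/8)(θ − sin θ) = 58.55 ft² and P = Dθ/2 = 19.94 ft.
Hydraulic radius R = A/P = 58.55/19.94 = 2.936 ft.
V = (1.486/n) R^(2/3) √S = (1.486/0.013) × 2.936^(2/3) × √0.01 = 23.44 ft/s. Hydraulic depth D_h = A/T = 58.55/8.799 = 6.654 ft.
Froude number Fr = V/√(g·D_h) = 23.44/√(32.2×6.654) = 1.6, which is greater than 1, so the flow is supercritical.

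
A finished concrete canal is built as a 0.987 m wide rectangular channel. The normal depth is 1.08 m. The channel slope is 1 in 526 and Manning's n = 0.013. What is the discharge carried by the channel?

Flow area A = b·y = 0.987 × 1.08 = 1.066 m². Wetted perimeter P = b + 2y = 0.987 + 2×1.08 = 3.147 m.
Hydraulic radius R = A/P = 1.066/3.147 = 0.3387 m.
Manning's equation: Q = (1/n) A R^(2/3) S^(1/2) = (1/0.013) × 1.066 × 0.3387^(2/3) × 0.001901^(1/2) = 1.74 m³/s.

Q = 1.74 m³/s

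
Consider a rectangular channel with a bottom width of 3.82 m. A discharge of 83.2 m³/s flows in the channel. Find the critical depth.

y_c = 3.64 m

For a rectangular channel, critical depth y_c = (q²/g)^(1/3) where q = Q/b = 83.2/3.82 = 21.78 m²/s.
So y_c = (21.78²/9.81)^(1/3) = 3.64 m.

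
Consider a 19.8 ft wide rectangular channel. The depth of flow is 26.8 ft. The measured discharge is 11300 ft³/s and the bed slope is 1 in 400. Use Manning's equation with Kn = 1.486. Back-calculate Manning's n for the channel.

Flow area A = b·y = 19.8 × 26.8 = 530.6 ft². Wetted perimeter P = b + 2y = 19.8 + 2×26.8 = 73.4 ft.
Hydraulic radius R = A/P = 530.6/73.4 = 7.229 ft.
Rearranging Manning's equation: n = (1.486/Q) A R^(2/3) S^(1/2) = (1.486/11300) × 530.6 × 7.229^(2/3) × √0.0025 = 0.013.

n = 0.013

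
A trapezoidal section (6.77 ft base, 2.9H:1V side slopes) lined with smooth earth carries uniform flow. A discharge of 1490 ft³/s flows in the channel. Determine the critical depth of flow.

At critical depth, Q² T / (g A³) = 1, i.e. A³/T = Q²/g = 1490²/32.2 = 68950.
Try y = 5.21 ft: A³/T = 40040 — low.
Try y = 7.16 ft: A³/T = 158600 — high.
Try y = 5.91 ft: A³/T = 68730 — close enough.

y_c = 5.91 ft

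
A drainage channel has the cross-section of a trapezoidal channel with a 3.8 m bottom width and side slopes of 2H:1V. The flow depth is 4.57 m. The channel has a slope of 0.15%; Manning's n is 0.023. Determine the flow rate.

Q = 180 m³/s

With bottom width b = 3.8 m and side slope z = 2: A = (b + zy)y = (3.8 + 2×4.57)×4.57 = 59.14 m²; P = b + 2y√(1+z²) = 3.8 + 2×4.57×2.236 = 24.24 m.
Hydraulic radius R = A/P = 59.14/24.24 = 2.44 m.
Manning's equation: Q = (1/n) A R^(2/3) S^(1/2) = (1/0.023) × 59.14 × 2.44^(2/3) × 0.0015^(1/2) = 180 m³/s.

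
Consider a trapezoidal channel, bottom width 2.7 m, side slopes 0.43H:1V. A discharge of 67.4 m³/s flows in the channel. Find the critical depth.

At critical depth, Q² T / (g A³) = 1, i.e. A³/T = Q²/g = 67.4²/9.81 = 463.1.
At y = 2.37 m: A³/T = 144.5 — too small.
At y = 3.85 m: A³/T = 784.4 — too large.
At y = 3.32 m: A³/T = 463.2 — matches.

y_c = 3.32 m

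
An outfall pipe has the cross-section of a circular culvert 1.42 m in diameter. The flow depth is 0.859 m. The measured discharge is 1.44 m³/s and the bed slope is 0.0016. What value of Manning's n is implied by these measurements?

For a circular section of diameter D = 1.42 m at depth y = 0.859 m, the central angle is θ = 2 arccos(1 − 2y/D) = 3.564 rad. Then A = (D²/8)(θ − sin θ) = 1.002 m² and P = Dθ/2 = 2.531 m.
Hydraulic radius R = A/P = 1.002/2.531 = 0.3959 m.
Rearranging Manning's equation: n = (1/Q) A R^(2/3) S^(1/2) = (1/1.44) × 1.002 × 0.3959^(2/3) × √0.0016 = 0.015.

n = 0.015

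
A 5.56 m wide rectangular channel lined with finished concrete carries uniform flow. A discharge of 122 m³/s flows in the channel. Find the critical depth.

For a rectangular channel, critical depth y_c = (q²/g)^(1/3) where q = Q/b = 122/5.56 = 21.94 m²/s.
So y_c = (21.94²/9.81)^(1/3) = 3.66 m.

y_c = 3.66 m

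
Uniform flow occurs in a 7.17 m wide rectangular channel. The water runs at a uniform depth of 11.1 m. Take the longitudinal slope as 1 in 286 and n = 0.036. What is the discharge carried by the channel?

Q = 254 m³/s

Flow area A = b·y = 7.17 × 11.1 = 79.59 m². Wetted perimeter P = b + 2y = 7.17 + 2×11.1 = 29.37 m.
Hydraulic radius R = A/P = 79.59/29.37 = 2.71 m.
Manning's equation: Q = (1/n) A R^(2/3) S^(1/2) = (1/0.036) × 79.59 × 2.71^(2/3) × 0.003497^(1/2) = 254 m³/s.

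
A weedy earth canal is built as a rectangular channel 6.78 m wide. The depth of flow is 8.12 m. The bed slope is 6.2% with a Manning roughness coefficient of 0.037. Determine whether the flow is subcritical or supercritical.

Flow area A = b·y = 6.78 × 8.12 = 55.05 m². Wetted perimeter P = b + 2y = 6.78 + 2×8.12 = 23.02 m.
Hydraulic radius R = A/P = 55.05/23.02 = 2.392 m.
V = (1/n) R^(2/3) √S = (1/0.037) × 2.392^(2/3) × √0.062 = 12.04 m/s. Hydraulic depth D_h = A/T = 55.05/6.78 = 8.12 m.
Froude number Fr = V/√(g·D_h) = 12.04/√(9.81×8.12) = 1.35, which is greater than 1, so the flow is supercritical.

supercritical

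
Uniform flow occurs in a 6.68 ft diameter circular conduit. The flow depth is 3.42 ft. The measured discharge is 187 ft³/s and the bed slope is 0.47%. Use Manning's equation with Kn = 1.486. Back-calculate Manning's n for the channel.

For a circular section of diameter D = 6.68 ft at depth y = 3.42 ft, the central angle is θ = 2 arccos(1 − 2y/D) = 3.19 rad. Then A = (D²/8)(θ − sin θ) = 18.06 ft² and P = Dθ/2 = 10.65 ft.
Hydraulic radius R = A/P = 18.06/10.65 = 1.695 ft.
Rearranging Manning's equation: n = (1.486/Q) A R^(2/3) S^(1/2) = (1.486/187) × 18.06 × 1.695^(2/3) × √0.0047 = 0.014.

n = 0.014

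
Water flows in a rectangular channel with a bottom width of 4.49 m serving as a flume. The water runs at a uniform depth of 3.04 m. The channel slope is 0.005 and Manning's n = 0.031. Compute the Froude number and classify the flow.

Flow area A = b·y = 4.49 × 3.04 = 13.65 m². Wetted perimeter P = b + 2y = 4.49 + 2×3.04 = 10.57 m.
Hydraulic radius R = A/P = 13.65/10.57 = 1.291 m.
V = (1/n) R^(2/3) √S = (1/0.031) × 1.291^(2/3) × √0.005 = 2.705 m/s. Hydraulic depth D_h = A/T = 13.65/4.49 = 3.04 m.
Froude number Fr = V/√(g·D_h) = 2.705/√(9.81×3.04) = 0.495, which is less than 1, so the flow is subcritical.

subcritical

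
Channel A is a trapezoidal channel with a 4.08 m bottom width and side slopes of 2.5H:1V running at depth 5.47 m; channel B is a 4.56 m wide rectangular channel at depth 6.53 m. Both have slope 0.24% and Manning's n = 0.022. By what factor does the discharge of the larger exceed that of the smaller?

4.67

Channel A: With bottom width b = 4.08 m and side slope z = 2.5: A = (b + zy)y = (4.08 + 2.5×5.47)×5.47 = 97.12 m²; P = b + 2y√(1+z²) = 4.08 + 2×5.47×2.693 = 33.54 m. Hydraulic radius R = A/P = 97.12/33.54 = 2.896 m. Q_A = (1/0.022)·97.12·2.896^(2/3)·√0.0024 = 439.4 m³/s.
Channel B: Flow area A = b·y = 4.56 × 6.53 = 29.78 m². Wetted perimeter P = b + 2y = 4.56 + 2×6.53 = 17.62 m. Hydraulic radius R = A/P = 29.78/17.62 = 1.69 m. Q_B = (1/0.022)·29.78·1.69^(2/3)·√0.0024 = 94.08 m³/s.
The larger discharge is 439.4 m³/s and the smaller is 94.08 m³/s; the ratio is 4.67.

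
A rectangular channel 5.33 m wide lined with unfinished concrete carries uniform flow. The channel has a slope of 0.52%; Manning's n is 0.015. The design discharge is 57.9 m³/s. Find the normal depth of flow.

Manning's equation rearranged: A R^(2/3) = nQ / (1·√S) = 0.015 × 57.9 / (√0.0052) = 12.04.
Trying y = 1.49 m: A R^(2/3) = 7.705 — too small.
Trying y = 2.29 m: A R^(2/3) = 14.02 — too large.
Trying y = 2.05 m: A R^(2/3) = 12.05 — matches.

y_n = 2.05 m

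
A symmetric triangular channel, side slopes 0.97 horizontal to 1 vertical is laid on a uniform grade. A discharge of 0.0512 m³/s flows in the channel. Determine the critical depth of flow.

y_c = 0.224 m

At critical depth, Q² T / (g A³) = 1, i.e. A³/T = Q²/g = 0.0512²/9.81 = 0.0002672.
Try y = 0.274 m: A³/T = 0.0007266 — too large.
Try y = 0.154 m: A³/T = 0.00004075 — too small.
Try y = 0.224 m: A³/T = 0.0002653 — close enough.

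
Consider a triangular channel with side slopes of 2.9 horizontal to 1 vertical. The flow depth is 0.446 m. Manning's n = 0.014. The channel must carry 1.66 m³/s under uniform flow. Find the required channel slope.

S = 0.0129

For a triangular section with side slope z = 2.9: A = zy² = 2.9×0.446² = 0.5769 m²; P = 2y√(1+z²) = 2×0.446×3.068 = 2.736 m.
Hydraulic radius R = A/P = 0.5769/2.736 = 0.2108 m.
From Manning's equation, S = [nQ / (1 A R^(2/3))]² = [0.014 × 1.66 / (1 × 0.5769 × 0.2108^(2/3))]² = 0.0129.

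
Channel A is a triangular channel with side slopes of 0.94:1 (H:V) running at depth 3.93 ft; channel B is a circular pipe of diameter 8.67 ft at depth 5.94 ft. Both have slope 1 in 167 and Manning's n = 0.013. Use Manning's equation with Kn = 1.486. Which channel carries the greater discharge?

Channel A: For a triangular section with side slope z = 0.94: A = zy² = 0.94×3.93² = 14.52 ft²; P = 2y√(1+z²) = 2×3.93×1.372 = 10.79 ft. Hydraulic radius R = A/P = 14.52/10.79 = 1.346 ft. Q_A = (1.486/0.013)·14.52·1.346^(2/3)·√0.005988 = 156.5 ft³/s.
Channel B: For a circular section of diameter D = 8.67 ft at depth y = 5.94 ft, the central angle is θ = 2 arccos(1 − 2y/D) = 3.9 rad. Then A = (D²/8)(θ − sin θ) = 43.11 ft² and P = Dθ/2 = 16.91 ft. Hydraulic radius R = A/P = 43.11/16.91 = 2.55 ft. Q_B = (1.486/0.013)·43.11·2.55^(2/3)·√0.005988 = 711.7 ft³/s.
Q_A = 156.5 ft³/s vs Q_B = 711.7 ft³/s, so channel B carries more.

channel B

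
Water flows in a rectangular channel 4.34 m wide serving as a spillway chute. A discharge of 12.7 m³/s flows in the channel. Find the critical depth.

y_c = 0.956 m

For a rectangular channel, critical depth y_c = (q²/g)^(1/3) where q = Q/b = 12.7/4.34 = 2.926 m²/s.
So y_c = (2.926²/9.81)^(1/3) = 0.956 m.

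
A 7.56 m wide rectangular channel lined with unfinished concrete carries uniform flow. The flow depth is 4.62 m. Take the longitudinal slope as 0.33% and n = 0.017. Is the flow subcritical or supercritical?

subcritical

Flow area A = b·y = 7.56 × 4.62 = 34.93 m². Wetted perimeter P = b + 2y = 7.56 + 2×4.62 = 16.8 m.
Hydraulic radius R = A/P = 34.93/16.8 = 2.079 m.
V = (1/n) R^(2/3) √S = (1/0.017) × 2.079^(2/3) × √0.0033 = 5.504 m/s. Hydraulic depth D_h = A/T = 34.93/7.56 = 4.62 m.
Froude number Fr = V/√(g·D_h) = 5.504/√(9.81×4.62) = 0.818, which is less than 1, so the flow is subcritical.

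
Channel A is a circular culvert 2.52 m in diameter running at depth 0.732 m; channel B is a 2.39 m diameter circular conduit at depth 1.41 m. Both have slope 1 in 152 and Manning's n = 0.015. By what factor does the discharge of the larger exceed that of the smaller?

3.09

Channel A: For a circular section of diameter D = 2.52 m at depth y = 0.732 m, the central angle is θ = 2 arccos(1 − 2y/D) = 2.277 rad. Then A = (D²/8)(θ − sin θ) = 1.203 m² and P = Dθ/2 = 2.869 m. Hydraulic radius R = A/P = 1.203/2.869 = 0.4194 m. Q_A = (1/0.015)·1.203·0.4194^(2/3)·√0.006579 = 3.646 m³/s.
Channel B: For a circular section of diameter D = 2.39 m at depth y = 1.41 m, the central angle is θ = 2 arccos(1 − 2y/D) = 3.503 rad. Then A = (D²/8)(θ − sin θ) = 2.754 m² and P = Dθ/2 = 4.187 m. Hydraulic radius R = A/P = 2.754/4.187 = 0.6579 m. Q_B = (1/0.015)·2.754·0.6579^(2/3)·√0.006579 = 11.27 m³/s.
The larger discharge is 11.27 m³/s and the smaller is 3.646 m³/s; the ratio is 3.09.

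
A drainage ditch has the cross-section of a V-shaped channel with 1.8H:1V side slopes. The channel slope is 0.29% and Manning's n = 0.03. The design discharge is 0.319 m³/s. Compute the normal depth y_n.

y_n = 0.516 m

Manning's equation rearranged: A R^(2/3) = nQ / (1·√S) = 0.03 × 0.319 / (√0.0029) = 0.1777.
Try y = 0.586 m: A R^(2/3) = 0.2493 — too large.
Try y = 0.399 m: A R^(2/3) = 0.08945 — too small.
Try y = 0.516 m: A R^(2/3) = 0.1776 — close enough.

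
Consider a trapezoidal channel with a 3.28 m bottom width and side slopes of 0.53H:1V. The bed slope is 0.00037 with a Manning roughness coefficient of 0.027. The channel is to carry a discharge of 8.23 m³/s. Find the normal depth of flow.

Manning's equation rearranged: A R^(2/3) = nQ / (1·√S) = 0.027 × 8.23 / (√0.00037) = 11.55.
Try y = 2.47 m: A R^(2/3) = 13.35 — too large.
Try y = 1.91 m: A R^(2/3) = 8.621 — too small.
Try y = 2.27 m: A R^(2/3) = 11.55 — matches.

y_n = 2.27 m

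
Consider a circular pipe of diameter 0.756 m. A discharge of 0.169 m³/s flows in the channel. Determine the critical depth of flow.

At critical depth, Q² T / (g A³) = 1, i.e. A³/T = Q²/g = 0.169²/9.81 = 0.002911.
Try y = 0.215 m: A³/T = 0.001704 — short.
Try y = 0.285 m: A³/T = 0.005067 — over.
Try y = 0.247 m: A³/T = 0.002918 — matches.

y_c = 0.247 m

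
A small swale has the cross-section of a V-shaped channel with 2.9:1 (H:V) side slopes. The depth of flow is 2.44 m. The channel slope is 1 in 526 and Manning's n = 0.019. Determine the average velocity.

For a triangular section with side slope z = 2.9: A = zy² = 2.9×2.44² = 17.27 m²; P = 2y√(1+z²) = 2×2.44×3.068 = 14.97 m.
Hydraulic radius R = A/P = 17.27/14.97 = 1.153 m.
From Manning's equation, V = (1/n) R^(2/3) S^(1/2) = (1/0.019) × 1.153^(2/3) × 0.001901^(1/2) = 2.52 m/s.

V = 2.52 m/s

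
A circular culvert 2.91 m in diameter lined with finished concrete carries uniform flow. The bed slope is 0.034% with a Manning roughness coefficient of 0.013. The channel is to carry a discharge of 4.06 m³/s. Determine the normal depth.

Manning's equation rearranged: A R^(2/3) = nQ / (1·√S) = 0.013 × 4.06 / (√0.00034) = 2.862.
Try y = 1.05 m: A R^(2/3) = 1.498 — low.
Try y = 1.66 m: A R^(2/3) = 3.341 — high.
Try y = 1.51 m: A R^(2/3) = 2.863 — close enough.

y_n = 1.51 m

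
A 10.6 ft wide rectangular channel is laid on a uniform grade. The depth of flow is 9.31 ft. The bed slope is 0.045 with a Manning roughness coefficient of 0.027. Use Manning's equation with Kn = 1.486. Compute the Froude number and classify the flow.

supercritical

Flow area A = b·y = 10.6 × 9.31 = 98.69 ft². Wetted perimeter P = b + 2y = 10.6 + 2×9.31 = 29.22 ft.
Hydraulic radius R = A/P = 98.69/29.22 = 3.377 ft.
V = (1.486/n) R^(2/3) √S = (1.486/0.027) × 3.377^(2/3) × √0.045 = 26.28 ft/s. Hydraulic depth D_h = A/T = 98.69/10.6 = 9.31 ft.
Froude number Fr = V/√(g·D_h) = 26.28/√(32.2×9.31) = 1.52, which is greater than 1, so the flow is supercritical.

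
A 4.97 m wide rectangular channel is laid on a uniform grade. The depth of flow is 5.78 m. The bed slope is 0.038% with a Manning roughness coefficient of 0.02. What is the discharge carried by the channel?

Q = 40.5 m³/s

Flow area A = b·y = 4.97 × 5.78 = 28.73 m². Wetted perimeter P = b + 2y = 4.97 + 2×5.78 = 16.53 m.
Hydraulic radius R = A/P = 28.73/16.53 = 1.738 m.
Manning's equation: Q = (1/n) A R^(2/3) S^(1/2) = (1/0.02) × 28.73 × 1.738^(2/3) × 0.00038^(1/2) = 40.5 m³/s.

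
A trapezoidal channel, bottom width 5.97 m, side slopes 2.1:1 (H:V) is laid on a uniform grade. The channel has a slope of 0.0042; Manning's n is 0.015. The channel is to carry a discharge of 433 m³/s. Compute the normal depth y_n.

Manning's equation rearranged: A R^(2/3) = nQ / (1·√S) = 0.015 × 433 / (√0.0042) = 100.2.
At y = 2.95 m: A R^(2/3) = 53.54 — short.
At y = 3.98 m: A R^(2/3) = 100.2 — matches.

y_n = 3.98 m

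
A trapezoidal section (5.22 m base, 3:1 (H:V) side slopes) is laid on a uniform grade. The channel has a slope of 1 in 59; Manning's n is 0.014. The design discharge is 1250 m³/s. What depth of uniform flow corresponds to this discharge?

Manning's equation rearranged: A R^(2/3) = nQ / (1·√S) = 0.014 × 1250 / (√0.01695) = 134.4.
Try y = 2.92 m: A R^(2/3) = 58.68 — low.
Try y = 5.01 m: A R^(2/3) = 199.1 — high.
Try y = 4.23 m: A R^(2/3) = 134.6 — close enough.

y_n = 4.23 m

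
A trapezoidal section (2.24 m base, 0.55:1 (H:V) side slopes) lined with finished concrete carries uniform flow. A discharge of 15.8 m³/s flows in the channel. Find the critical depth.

y_c = 1.51 m

At critical depth, Q² T / (g A³) = 1, i.e. A³/T = Q²/g = 15.8²/9.81 = 25.45.
Trying y = 1.2 m: A³/T = 11.84 — short.
Trying y = 1.93 m: A³/T = 59.3 — over.
Trying y = 1.51 m: A³/T = 25.55 — matches.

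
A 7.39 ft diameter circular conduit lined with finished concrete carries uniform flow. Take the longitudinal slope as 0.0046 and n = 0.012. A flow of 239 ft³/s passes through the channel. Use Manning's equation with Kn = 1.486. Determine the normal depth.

Manning's equation rearranged: A R^(2/3) = nQ / (1.486·√S) = 0.012 × 239 / (1.486 × √0.0046) = 28.46.
Try y = 2.87 ft: A R^(2/3) = 20.61 — short.
Try y = 3.97 ft: A R^(2/3) = 36.4 — over.
Try y = 3.43 ft: A R^(2/3) = 28.4 — ≈ 28.46.

y_n = 3.43 ft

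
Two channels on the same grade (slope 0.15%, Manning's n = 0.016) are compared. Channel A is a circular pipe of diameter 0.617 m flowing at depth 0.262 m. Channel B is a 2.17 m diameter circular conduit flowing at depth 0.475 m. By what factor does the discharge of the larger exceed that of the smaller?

8

Channel A: For a circular section of diameter D = 0.617 m at depth y = 0.262 m, the central angle is θ = 2 arccos(1 − 2y/D) = 2.839 rad. Then A = (D²/8)(θ − sin θ) = 0.1209 m² and P = Dθ/2 = 0.8758 m. Hydraulic radius R = A/P = 0.1209/0.8758 = 0.1381 m. Q_A = (1/0.016)·0.1209·0.1381^(2/3)·√0.0015 = 0.07818 m³/s.
Channel B: For a circular section of diameter D = 2.17 m at depth y = 0.475 m, the central angle is θ = 2 arccos(1 − 2y/D) = 1.947 rad. Then A = (D²/8)(θ − sin θ) = 0.599 m² and P = Dθ/2 = 2.113 m. Hydraulic radius R = A/P = 0.599/2.113 = 0.2835 m. Q_B = (1/0.016)·0.599·0.2835^(2/3)·√0.0015 = 0.6256 m³/s.
The larger discharge is 0.6256 m³/s and the smaller is 0.07818 m³/s; the ratio is 8.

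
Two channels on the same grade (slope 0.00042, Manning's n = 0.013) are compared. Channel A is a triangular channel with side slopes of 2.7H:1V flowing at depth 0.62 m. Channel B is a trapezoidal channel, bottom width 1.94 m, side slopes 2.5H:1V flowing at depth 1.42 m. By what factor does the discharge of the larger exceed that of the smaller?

Channel A: For a triangular section with side slope z = 2.7: A = zy² = 2.7×0.62² = 1.038 m²; P = 2y√(1+z²) = 2×0.62×2.879 = 3.57 m. Hydraulic radius R = A/P = 1.038/3.57 = 0.2907 m. Q_A = (1/0.013)·1.038·0.2907^(2/3)·√0.00042 = 0.718 m³/s.
Channel B: With bottom width b = 1.94 m and side slope z = 2.5: A = (b + zy)y = (1.94 + 2.5×1.42)×1.42 = 7.796 m²; P = b + 2y√(1+z²) = 1.94 + 2×1.42×2.693 = 9.587 m. Hydraulic radius R = A/P = 7.796/9.587 = 0.8132 m. Q_B = (1/0.013)·7.796·0.8132^(2/3)·√0.00042 = 10.71 m³/s.
The larger discharge is 10.71 m³/s and the smaller is 0.718 m³/s; the ratio is 14.9.

14.9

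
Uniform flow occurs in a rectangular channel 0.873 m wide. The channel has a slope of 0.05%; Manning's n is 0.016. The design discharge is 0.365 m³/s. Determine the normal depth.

Manning's equation rearranged: A R^(2/3) = nQ / (1·√S) = 0.016 × 0.365 / (√0.0005) = 0.2612.
Try y = 0.885 m: A R^(2/3) = 0.3403 — too large.
Try y = 0.714 m: A R^(2/3) = 0.261 — close enough.

y_n = 0.714 m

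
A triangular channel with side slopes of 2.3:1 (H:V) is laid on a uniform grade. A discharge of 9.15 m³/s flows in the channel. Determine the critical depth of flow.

At critical depth, Q² T / (g A³) = 1, i.e. A³/T = Q²/g = 9.15²/9.81 = 8.534.
At y = 1.51 m: A³/T = 20.76 — too large.
At y = 1.09 m: A³/T = 4.07 — too small.
At y = 1.26 m: A³/T = 8.4 — matches.

y_c = 1.26 m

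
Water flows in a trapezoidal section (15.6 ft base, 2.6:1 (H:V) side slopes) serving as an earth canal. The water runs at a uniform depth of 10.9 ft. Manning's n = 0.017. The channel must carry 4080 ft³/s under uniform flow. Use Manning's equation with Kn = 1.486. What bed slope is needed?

With bottom width b = 15.6 ft and side slope z = 2.6: A = (b + zy)y = (15.6 + 2.6×10.9)×10.9 = 478.9 ft²; P = b + 2y√(1+z²) = 15.6 + 2×10.9×2.786 = 76.33 ft.
Hydraulic radius R = A/P = 478.9/76.33 = 6.275 ft.
From Manning's equation, S = [nQ / (1.486 A R^(2/3))]² = [0.017 × 4080 / (1.486 × 478.9 × 6.275^(2/3))]² = 0.000821.

S = 0.000821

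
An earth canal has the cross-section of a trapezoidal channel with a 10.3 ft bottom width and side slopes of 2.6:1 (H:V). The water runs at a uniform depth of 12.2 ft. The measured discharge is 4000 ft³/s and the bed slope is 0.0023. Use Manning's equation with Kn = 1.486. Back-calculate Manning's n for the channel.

n = 0.032

With bottom width b = 10.3 ft and side slope z = 2.6: A = (b + zy)y = (10.3 + 2.6×12.2)×12.2 = 512.6 ft²; P = b + 2y√(1+z²) = 10.3 + 2×12.2×2.786 = 78.27 ft.
Hydraulic radius R = A/P = 512.6/78.27 = 6.55 ft.
Rearranging Manning's equation: n = (1.486/Q) A R^(2/3) S^(1/2) = (1.486/4000) × 512.6 × 6.55^(2/3) × √0.0023 = 0.032.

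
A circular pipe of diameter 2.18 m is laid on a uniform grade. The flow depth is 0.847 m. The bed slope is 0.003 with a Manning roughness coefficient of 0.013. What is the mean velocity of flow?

For a circular section of diameter D = 2.18 m at depth y = 0.847 m, the central angle is θ = 2 arccos(1 − 2y/D) = 2.692 rad. Then A = (D²/8)(θ − sin θ) = 1.341 m² and P = Dθ/2 = 2.934 m.
Hydraulic radius R = A/P = 1.341/2.934 = 0.457 m.
From Manning's equation, V = (1/n) R^(2/3) S^(1/2) = (1/0.013) × 0.457^(2/3) × 0.003^(1/2) = 2.5 m/s.

V = 2.5 m/s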